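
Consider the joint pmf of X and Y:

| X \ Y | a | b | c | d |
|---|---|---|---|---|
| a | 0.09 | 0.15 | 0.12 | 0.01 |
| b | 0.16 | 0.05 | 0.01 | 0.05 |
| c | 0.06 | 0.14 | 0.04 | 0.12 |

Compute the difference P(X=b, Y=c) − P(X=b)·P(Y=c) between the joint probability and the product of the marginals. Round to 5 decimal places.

P(X=b) = 0.16 + 0.05 + 0.01 + 0.05 = 0.27.
P(Y=c) = 0.12 + 0.01 + 0.04 = 0.17.
P(X=b, Y=c) − P(X=b)P(Y=c) = 0.01 − 0.27×0.17 = -0.03590.

-0.03590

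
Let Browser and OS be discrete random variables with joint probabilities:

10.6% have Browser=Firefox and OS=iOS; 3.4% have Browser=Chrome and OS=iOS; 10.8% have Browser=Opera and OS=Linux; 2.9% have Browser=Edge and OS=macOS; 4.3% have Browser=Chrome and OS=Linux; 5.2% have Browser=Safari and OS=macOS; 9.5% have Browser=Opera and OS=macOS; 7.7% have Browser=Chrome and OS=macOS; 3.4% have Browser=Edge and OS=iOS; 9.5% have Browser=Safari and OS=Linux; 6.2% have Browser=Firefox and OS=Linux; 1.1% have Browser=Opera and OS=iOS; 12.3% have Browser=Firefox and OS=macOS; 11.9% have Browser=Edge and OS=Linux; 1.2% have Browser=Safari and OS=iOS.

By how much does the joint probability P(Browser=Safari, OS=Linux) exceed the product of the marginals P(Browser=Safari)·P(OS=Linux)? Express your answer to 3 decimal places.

0.027

P(Browser=Safari) = 0.052 + 0.095 + 0.012 = 0.159.
P(OS=Linux) = 0.043 + 0.062 + 0.095 + 0.119 + 0.108 = 0.427.
P(Browser=Safari, OS=Linux) − P(Browser=Safari)P(OS=Linux) = 0.095 − 0.159×0.427 = 0.027.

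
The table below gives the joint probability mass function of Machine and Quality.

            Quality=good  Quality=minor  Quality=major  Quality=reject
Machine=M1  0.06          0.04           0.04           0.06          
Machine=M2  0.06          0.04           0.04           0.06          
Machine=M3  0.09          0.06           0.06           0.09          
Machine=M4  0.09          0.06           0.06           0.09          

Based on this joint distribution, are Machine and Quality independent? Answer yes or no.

yes

Every cell satisfies P(Machine,Quality) = P(Machine)·P(Quality). For instance P(Machine=M4) = 0.30, P(Quality=minor) = 0.20, and 0.30×0.20 = 0.06 matches the joint entry. So Machine and Quality are independent.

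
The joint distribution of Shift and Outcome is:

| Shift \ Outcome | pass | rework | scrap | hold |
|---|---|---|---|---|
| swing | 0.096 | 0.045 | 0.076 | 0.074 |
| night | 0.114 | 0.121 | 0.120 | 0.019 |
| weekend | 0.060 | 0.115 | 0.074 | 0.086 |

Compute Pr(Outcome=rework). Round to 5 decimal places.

P(Outcome=rework) = 0.045 + 0.121 + 0.115 = 0.281.

0.28100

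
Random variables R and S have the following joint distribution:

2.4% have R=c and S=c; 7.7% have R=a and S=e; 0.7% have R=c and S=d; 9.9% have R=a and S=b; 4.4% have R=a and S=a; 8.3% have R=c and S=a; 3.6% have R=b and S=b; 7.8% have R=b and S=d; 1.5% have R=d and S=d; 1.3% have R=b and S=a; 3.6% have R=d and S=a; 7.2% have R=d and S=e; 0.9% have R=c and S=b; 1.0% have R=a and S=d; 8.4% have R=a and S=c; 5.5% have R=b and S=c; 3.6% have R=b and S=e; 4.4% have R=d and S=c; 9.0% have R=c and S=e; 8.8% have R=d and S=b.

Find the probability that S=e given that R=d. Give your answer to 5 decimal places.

P(R=d) = 0.036 + 0.088 + 0.044 + 0.015 + 0.072 = 0.255.
P(S=e | R=d) = 0.072/0.255 = 0.28235.

0.28235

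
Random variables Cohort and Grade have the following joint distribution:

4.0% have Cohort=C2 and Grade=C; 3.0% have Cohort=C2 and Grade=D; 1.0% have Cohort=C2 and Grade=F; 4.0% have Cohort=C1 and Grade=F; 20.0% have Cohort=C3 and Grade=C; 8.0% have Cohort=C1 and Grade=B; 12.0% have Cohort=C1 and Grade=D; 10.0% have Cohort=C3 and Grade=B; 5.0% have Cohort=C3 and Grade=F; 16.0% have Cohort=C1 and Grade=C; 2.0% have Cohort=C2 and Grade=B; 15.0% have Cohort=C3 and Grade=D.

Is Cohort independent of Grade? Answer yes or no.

Every cell satisfies P(Cohort,Grade) = P(Cohort)·P(Grade). For instance P(Cohort=C3) = 0.500, P(Grade=C) = 0.400, and 0.500×0.400 = 0.200 matches the joint entry. So Cohort and Grade are independent.

yes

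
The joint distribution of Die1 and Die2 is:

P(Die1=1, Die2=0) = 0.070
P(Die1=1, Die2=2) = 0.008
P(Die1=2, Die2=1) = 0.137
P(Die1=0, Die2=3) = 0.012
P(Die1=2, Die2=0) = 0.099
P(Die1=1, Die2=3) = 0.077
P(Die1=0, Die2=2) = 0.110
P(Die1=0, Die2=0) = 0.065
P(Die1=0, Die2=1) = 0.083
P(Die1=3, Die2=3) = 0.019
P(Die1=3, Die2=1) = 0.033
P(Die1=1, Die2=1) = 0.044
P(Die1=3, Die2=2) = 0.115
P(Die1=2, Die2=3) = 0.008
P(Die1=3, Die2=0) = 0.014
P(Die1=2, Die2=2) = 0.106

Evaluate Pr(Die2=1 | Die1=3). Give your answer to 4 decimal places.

P(Die1=3) = 0.014 + 0.033 + 0.115 + 0.019 = 0.181.
P(Die2=1 | Die1=3) = 0.033/0.181 = 0.1823.

0.1823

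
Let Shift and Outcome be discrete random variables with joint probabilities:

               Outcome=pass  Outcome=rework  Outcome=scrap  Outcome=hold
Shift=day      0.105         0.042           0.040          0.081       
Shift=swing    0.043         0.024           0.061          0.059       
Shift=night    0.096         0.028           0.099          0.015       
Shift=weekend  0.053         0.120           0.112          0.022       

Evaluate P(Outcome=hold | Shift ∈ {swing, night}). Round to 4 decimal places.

P(Shift=swing) = 0.043 + 0.024 + 0.061 + 0.059 = 0.187.
P(Shift=night) = 0.096 + 0.028 + 0.099 + 0.015 = 0.238.
P(Shift ∈ {swing, night}) = 0.187 + 0.238 = 0.425; P(Outcome=hold, Shift ∈ {swing, night}) = 0.059 + 0.015 = 0.074.
P(Outcome=hold | Shift ∈ {swing, night}) = 0.074/0.425 = 0.1741.

0.1741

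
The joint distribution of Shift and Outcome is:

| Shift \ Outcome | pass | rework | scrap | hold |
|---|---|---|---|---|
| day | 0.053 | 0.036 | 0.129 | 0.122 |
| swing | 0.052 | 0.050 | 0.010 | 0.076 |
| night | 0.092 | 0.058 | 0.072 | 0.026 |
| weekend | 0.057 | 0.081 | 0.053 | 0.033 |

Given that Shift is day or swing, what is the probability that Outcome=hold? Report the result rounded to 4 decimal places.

0.3750

P(Shift=day) = 0.053 + 0.036 + 0.129 + 0.122 = 0.340.
P(Shift=swing) = 0.052 + 0.050 + 0.010 + 0.076 = 0.188.
P(Shift ∈ {day, swing}) = 0.340 + 0.188 = 0.528; P(Outcome=hold, Shift ∈ {day, swing}) = 0.122 + 0.076 = 0.198.
P(Outcome=hold | Shift ∈ {day, swing}) = 0.198/0.528 = 0.3750.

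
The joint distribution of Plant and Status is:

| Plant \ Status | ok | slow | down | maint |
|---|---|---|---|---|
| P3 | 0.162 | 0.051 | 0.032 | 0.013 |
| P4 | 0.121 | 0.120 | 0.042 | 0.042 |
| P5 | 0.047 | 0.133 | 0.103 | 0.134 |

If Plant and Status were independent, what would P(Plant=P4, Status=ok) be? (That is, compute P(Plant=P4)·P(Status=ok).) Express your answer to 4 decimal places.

P(Plant=P4) = 0.121 + 0.120 + 0.042 + 0.042 = 0.325.
P(Status=ok) = 0.162 + 0.121 + 0.047 = 0.330.
Product: 0.325 × 0.330 = 0.1073.

0.1073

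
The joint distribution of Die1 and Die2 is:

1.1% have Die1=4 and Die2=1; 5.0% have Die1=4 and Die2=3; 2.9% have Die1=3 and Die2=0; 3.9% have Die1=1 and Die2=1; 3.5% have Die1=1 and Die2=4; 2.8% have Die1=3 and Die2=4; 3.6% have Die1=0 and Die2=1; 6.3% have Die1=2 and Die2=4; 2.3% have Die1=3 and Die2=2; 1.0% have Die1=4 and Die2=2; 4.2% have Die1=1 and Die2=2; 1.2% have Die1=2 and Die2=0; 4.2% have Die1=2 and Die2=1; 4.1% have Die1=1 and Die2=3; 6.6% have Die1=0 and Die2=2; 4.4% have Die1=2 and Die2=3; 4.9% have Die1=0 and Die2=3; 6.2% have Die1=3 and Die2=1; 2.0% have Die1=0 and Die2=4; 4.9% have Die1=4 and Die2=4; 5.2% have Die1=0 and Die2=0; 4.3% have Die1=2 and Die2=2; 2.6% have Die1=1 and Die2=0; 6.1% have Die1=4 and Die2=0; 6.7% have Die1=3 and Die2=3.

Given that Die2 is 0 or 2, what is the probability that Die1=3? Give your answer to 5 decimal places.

0.14286

P(Die2=0) = 0.052 + 0.026 + 0.012 + 0.029 + 0.061 = 0.180.
P(Die2=2) = 0.066 + 0.042 + 0.043 + 0.023 + 0.010 = 0.184.
P(Die2 ∈ {0, 2}) = 0.180 + 0.184 = 0.364; P(Die1=3, Die2 ∈ {0, 2}) = 0.029 + 0.023 = 0.052.
P(Die1=3 | Die2 ∈ {0, 2}) = 0.052/0.364 = 0.14286.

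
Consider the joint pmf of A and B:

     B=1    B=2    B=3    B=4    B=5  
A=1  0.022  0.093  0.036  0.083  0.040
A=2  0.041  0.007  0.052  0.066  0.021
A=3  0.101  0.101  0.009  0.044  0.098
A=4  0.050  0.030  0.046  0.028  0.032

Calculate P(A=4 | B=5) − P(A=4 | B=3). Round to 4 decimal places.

-0.1541

P(B=5) = 0.040 + 0.021 + 0.098 + 0.032 = 0.191; P(A=4 | B=5) = 0.032/0.191 = 0.16754.
P(B=3) = 0.036 + 0.052 + 0.009 + 0.046 = 0.143; P(A=4 | B=3) = 0.046/0.143 = 0.32168.
Difference = -0.1541.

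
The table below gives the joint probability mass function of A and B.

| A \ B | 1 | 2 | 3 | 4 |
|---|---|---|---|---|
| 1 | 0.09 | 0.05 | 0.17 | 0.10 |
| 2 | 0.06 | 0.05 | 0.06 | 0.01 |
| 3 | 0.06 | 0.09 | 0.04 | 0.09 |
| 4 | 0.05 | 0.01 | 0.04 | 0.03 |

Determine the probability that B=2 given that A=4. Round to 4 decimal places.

0.0769

P(A=4) = 0.05 + 0.01 + 0.04 + 0.03 = 0.13.
P(B=2 | A=4) = 0.01/0.13 = 0.0769.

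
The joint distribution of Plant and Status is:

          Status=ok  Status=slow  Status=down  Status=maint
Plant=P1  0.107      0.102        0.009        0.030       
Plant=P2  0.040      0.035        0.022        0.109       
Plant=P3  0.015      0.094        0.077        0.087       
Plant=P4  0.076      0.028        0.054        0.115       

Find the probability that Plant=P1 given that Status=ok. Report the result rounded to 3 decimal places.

P(Status=ok) = 0.107 + 0.040 + 0.015 + 0.076 = 0.238.
P(Plant=P1 | Status=ok) = 0.107/0.238 = 0.450.

0.450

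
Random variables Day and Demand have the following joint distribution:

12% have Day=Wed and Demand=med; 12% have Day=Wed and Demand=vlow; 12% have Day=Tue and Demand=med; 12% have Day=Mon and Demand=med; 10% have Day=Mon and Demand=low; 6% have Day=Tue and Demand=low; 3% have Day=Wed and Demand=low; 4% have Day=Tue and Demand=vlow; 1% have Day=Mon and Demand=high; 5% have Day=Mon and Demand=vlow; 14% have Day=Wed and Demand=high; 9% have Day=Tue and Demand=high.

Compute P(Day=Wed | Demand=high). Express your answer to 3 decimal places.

P(Demand=high) = 0.01 + 0.09 + 0.14 = 0.24.
P(Day=Wed | Demand=high) = 0.14/0.24 = 0.583.

0.583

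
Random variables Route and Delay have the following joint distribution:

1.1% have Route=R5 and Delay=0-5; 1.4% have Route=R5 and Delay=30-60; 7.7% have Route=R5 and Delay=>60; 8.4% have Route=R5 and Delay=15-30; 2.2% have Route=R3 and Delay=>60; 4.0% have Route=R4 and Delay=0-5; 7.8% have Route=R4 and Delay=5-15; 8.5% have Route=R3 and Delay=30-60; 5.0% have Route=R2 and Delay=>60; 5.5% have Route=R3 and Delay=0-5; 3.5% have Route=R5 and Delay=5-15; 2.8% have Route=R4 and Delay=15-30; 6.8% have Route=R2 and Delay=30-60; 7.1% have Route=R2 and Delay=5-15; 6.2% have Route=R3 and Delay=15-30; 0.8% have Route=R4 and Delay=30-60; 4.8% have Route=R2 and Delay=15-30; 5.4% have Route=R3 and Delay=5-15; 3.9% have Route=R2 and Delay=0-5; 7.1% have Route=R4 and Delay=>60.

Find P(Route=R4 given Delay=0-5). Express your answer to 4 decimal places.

0.2759

P(Delay=0-5) = 0.039 + 0.055 + 0.040 + 0.011 = 0.145.
P(Route=R4 | Delay=0-5) = 0.040/0.145 = 0.2759.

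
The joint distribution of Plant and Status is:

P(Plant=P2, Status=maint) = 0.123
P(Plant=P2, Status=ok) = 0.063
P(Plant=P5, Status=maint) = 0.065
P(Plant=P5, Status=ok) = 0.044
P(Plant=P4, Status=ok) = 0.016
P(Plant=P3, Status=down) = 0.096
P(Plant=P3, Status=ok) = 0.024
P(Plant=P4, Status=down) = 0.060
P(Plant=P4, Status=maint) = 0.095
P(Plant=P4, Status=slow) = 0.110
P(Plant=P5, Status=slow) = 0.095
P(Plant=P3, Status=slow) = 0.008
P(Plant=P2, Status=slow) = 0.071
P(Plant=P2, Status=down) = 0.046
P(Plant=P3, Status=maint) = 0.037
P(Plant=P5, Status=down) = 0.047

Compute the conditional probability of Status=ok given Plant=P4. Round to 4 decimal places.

P(Plant=P4) = 0.016 + 0.110 + 0.060 + 0.095 = 0.281.
P(Status=ok | Plant=P4) = 0.016/0.281 = 0.0569.

0.0569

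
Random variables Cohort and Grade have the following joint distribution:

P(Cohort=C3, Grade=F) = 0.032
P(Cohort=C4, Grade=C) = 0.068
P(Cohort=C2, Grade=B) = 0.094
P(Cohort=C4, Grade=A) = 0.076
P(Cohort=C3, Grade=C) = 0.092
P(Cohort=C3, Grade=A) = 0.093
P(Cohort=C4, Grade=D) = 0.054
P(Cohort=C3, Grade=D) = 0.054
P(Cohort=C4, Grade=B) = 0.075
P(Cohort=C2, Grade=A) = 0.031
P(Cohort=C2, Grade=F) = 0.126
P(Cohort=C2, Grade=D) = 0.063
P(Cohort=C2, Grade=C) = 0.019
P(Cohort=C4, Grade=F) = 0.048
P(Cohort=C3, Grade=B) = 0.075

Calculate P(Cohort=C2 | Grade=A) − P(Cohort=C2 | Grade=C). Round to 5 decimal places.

0.04885

P(Grade=A) = 0.031 + 0.093 + 0.076 = 0.200; P(Cohort=C2 | Grade=A) = 0.031/0.200 = 0.155000.
P(Grade=C) = 0.019 + 0.092 + 0.068 = 0.179; P(Cohort=C2 | Grade=C) = 0.019/0.179 = 0.106145.
Difference = 0.04885.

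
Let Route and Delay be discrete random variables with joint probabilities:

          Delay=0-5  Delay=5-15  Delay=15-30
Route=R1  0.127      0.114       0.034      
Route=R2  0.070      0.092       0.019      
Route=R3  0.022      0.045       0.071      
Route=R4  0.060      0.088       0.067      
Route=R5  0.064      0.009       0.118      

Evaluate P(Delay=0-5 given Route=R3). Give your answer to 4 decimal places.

0.1594

P(Route=R3) = 0.022 + 0.045 + 0.071 = 0.138.
P(Delay=0-5 | Route=R3) = 0.022/0.138 = 0.1594.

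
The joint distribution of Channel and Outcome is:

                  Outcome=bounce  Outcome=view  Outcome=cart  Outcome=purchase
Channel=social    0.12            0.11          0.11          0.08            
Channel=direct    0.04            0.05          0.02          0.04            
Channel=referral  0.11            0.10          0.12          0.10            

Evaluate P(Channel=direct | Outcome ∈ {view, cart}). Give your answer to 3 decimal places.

0.137

P(Outcome=view) = 0.11 + 0.05 + 0.10 = 0.26.
P(Outcome=cart) = 0.11 + 0.02 + 0.12 = 0.25.
P(Outcome ∈ {view, cart}) = 0.26 + 0.25 = 0.51; P(Channel=direct, Outcome ∈ {view, cart}) = 0.05 + 0.02 = 0.07.
P(Channel=direct | Outcome ∈ {view, cart}) = 0.07/0.51 = 0.137.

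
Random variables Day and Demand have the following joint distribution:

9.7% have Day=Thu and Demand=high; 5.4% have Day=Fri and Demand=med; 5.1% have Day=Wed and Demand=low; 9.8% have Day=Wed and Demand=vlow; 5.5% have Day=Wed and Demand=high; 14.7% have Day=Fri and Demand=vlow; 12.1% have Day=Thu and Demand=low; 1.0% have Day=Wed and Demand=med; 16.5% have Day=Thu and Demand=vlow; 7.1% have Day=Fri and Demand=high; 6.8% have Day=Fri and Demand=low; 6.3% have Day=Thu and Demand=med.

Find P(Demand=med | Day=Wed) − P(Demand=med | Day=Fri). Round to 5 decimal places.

P(Day=Wed) = 0.098 + 0.051 + 0.010 + 0.055 = 0.214; P(Demand=med | Day=Wed) = 0.010/0.214 = 0.046729.
P(Day=Fri) = 0.147 + 0.068 + 0.054 + 0.071 = 0.340; P(Demand=med | Day=Fri) = 0.054/0.340 = 0.158824.
Difference = -0.11209.

-0.11209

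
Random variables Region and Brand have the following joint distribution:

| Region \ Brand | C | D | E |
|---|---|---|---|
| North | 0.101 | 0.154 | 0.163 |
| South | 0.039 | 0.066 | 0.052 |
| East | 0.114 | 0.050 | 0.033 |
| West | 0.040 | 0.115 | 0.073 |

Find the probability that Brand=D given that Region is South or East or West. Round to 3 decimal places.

0.397

P(Region=South) = 0.039 + 0.066 + 0.052 = 0.157.
P(Region=East) = 0.114 + 0.050 + 0.033 = 0.197.
P(Region=West) = 0.040 + 0.115 + 0.073 = 0.228.
P(Region ∈ {South, East, West}) = 0.157 + 0.197 + 0.228 = 0.582; P(Brand=D, Region ∈ {South, East, West}) = 0.066 + 0.050 + 0.115 = 0.231.
P(Brand=D | Region ∈ {South, East, West}) = 0.231/0.582 = 0.397.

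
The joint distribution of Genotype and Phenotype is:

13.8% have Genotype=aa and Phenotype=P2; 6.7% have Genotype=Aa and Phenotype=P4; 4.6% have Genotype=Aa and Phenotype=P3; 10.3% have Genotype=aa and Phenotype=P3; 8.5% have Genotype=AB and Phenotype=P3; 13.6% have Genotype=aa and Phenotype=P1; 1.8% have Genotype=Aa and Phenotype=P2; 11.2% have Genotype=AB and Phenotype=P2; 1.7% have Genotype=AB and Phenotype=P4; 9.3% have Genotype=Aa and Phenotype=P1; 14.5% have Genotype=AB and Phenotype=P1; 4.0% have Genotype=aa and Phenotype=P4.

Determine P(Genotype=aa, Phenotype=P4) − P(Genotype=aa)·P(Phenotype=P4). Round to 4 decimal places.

-0.0117

P(Genotype=aa) = 0.136 + 0.138 + 0.103 + 0.040 = 0.417.
P(Phenotype=P4) = 0.067 + 0.040 + 0.017 = 0.124.
P(Genotype=aa, Phenotype=P4) − P(Genotype=aa)P(Phenotype=P4) = 0.040 − 0.417×0.124 = -0.0117.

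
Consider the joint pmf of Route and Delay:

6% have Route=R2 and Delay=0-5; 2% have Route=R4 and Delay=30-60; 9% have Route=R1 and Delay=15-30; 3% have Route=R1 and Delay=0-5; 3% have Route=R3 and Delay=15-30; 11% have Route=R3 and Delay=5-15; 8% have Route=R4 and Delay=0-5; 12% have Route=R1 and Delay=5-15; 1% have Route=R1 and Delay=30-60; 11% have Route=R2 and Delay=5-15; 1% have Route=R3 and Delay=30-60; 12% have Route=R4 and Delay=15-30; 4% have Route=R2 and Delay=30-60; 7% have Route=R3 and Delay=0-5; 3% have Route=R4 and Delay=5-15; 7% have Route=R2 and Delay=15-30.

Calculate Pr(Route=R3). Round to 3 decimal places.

0.220

P(Route=R3) = 0.07 + 0.11 + 0.03 + 0.01 = 0.22.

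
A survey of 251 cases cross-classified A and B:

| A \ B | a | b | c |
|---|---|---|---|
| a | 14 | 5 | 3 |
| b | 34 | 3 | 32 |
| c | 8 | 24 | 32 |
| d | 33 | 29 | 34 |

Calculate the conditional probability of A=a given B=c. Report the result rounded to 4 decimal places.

Total with B=c: 3 + 32 + 32 + 34 = 101.
P(A=a | B=c) = 3/101 = 0.0297.

0.0297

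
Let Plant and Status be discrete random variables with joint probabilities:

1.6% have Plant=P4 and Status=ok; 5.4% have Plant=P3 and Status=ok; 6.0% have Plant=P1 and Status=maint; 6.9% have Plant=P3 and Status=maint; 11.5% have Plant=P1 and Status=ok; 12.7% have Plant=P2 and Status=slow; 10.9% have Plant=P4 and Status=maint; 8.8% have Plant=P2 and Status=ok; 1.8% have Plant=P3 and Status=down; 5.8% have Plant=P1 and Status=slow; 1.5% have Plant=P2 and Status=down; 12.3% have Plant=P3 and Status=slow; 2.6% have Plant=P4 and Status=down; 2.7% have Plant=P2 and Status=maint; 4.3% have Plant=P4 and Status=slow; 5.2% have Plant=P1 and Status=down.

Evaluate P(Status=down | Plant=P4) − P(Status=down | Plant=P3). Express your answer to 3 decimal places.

P(Plant=P4) = 0.016 + 0.043 + 0.026 + 0.109 = 0.194; P(Status=down | Plant=P4) = 0.026/0.194 = 0.1340.
P(Plant=P3) = 0.054 + 0.123 + 0.018 + 0.069 = 0.264; P(Status=down | Plant=P3) = 0.018/0.264 = 0.0682.
Difference = 0.066.

0.066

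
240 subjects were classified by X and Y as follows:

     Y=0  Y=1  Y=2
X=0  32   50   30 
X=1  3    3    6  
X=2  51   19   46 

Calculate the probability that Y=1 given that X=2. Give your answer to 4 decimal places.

0.1638

Total with X=2: 51 + 19 + 46 = 116.
P(Y=1 | X=2) = 19/116 = 0.1638.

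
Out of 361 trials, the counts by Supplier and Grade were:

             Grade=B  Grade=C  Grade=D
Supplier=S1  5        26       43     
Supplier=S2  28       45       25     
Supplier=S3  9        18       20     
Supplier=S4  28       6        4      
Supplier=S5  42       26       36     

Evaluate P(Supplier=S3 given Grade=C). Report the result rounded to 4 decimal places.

Total with Grade=C: 26 + 45 + 18 + 6 + 26 = 121.
P(Supplier=S3 | Grade=C) = 18/121 = 0.1488.

0.1488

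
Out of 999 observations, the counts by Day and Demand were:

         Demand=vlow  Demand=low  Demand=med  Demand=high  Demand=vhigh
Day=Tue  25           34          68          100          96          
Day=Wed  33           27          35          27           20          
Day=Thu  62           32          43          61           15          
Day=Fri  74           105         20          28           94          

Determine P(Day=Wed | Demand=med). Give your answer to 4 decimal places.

0.2108

Total with Demand=med: 68 + 35 + 43 + 20 = 166.
P(Day=Wed | Demand=med) = 35/166 = 0.2108.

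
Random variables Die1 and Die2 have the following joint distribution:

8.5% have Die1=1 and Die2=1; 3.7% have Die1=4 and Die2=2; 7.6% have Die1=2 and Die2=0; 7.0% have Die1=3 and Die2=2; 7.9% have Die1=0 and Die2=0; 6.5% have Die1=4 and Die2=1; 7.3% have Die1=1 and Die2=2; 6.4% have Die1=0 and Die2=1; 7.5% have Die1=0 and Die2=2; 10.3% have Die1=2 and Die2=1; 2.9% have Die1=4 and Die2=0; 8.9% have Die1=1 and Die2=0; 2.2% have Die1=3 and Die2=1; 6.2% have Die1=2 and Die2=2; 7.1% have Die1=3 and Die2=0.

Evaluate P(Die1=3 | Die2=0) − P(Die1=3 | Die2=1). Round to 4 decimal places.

P(Die2=0) = 0.079 + 0.089 + 0.076 + 0.071 + 0.029 = 0.344; P(Die1=3 | Die2=0) = 0.071/0.344 = 0.20640.
P(Die2=1) = 0.064 + 0.085 + 0.103 + 0.022 + 0.065 = 0.339; P(Die1=3 | Die2=1) = 0.022/0.339 = 0.06490.
Difference = 0.1415.

0.1415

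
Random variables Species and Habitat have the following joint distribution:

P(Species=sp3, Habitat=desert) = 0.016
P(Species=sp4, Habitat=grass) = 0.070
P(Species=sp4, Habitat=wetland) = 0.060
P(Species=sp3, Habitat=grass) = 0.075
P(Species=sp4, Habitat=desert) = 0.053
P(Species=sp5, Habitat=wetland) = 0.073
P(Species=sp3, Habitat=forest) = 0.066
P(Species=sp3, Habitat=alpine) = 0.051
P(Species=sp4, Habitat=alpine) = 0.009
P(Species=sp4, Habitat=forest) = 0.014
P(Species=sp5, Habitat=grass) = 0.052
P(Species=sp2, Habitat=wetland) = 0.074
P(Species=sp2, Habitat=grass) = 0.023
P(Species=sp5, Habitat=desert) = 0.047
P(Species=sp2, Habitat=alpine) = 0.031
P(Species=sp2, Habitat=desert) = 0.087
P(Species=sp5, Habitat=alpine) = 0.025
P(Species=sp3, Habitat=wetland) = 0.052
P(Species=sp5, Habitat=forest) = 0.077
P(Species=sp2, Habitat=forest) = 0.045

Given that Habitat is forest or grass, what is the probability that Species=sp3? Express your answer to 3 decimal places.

P(Habitat=forest) = 0.045 + 0.066 + 0.014 + 0.077 = 0.202.
P(Habitat=grass) = 0.023 + 0.075 + 0.070 + 0.052 = 0.220.
P(Habitat ∈ {forest, grass}) = 0.202 + 0.220 = 0.422; P(Species=sp3, Habitat ∈ {forest, grass}) = 0.066 + 0.075 = 0.141.
P(Species=sp3 | Habitat ∈ {forest, grass}) = 0.141/0.422 = 0.334.

0.334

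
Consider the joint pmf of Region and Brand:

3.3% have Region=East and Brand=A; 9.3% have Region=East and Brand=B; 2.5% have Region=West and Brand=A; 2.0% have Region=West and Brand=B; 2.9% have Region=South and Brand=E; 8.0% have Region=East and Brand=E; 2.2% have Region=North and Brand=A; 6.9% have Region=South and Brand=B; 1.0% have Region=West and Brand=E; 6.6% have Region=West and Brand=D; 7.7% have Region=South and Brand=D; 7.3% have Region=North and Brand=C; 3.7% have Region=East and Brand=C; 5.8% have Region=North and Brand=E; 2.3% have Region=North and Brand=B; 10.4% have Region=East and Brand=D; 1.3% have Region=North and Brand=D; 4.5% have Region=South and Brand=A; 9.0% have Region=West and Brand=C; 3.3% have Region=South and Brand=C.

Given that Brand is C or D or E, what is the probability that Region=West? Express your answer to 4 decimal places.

P(Brand=C) = 0.073 + 0.033 + 0.037 + 0.090 = 0.233.
P(Brand=D) = 0.013 + 0.077 + 0.104 + 0.066 = 0.260.
P(Brand=E) = 0.058 + 0.029 + 0.080 + 0.010 = 0.177.
P(Brand ∈ {C, D, E}) = 0.233 + 0.260 + 0.177 = 0.670; P(Region=West, Brand ∈ {C, D, E}) = 0.090 + 0.066 + 0.010 = 0.166.
P(Region=West | Brand ∈ {C, D, E}) = 0.166/0.670 = 0.2478.

0.2478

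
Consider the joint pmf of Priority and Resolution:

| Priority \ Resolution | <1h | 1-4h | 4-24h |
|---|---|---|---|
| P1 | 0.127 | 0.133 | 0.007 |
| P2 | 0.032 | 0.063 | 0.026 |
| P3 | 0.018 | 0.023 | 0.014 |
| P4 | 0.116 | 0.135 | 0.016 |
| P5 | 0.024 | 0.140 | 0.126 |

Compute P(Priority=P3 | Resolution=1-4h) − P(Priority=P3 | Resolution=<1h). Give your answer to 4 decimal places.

-0.0102

P(Resolution=1-4h) = 0.133 + 0.063 + 0.023 + 0.135 + 0.140 = 0.494; P(Priority=P3 | Resolution=1-4h) = 0.023/0.494 = 0.04656.
P(Resolution=<1h) = 0.127 + 0.032 + 0.018 + 0.116 + 0.024 = 0.317; P(Priority=P3 | Resolution=<1h) = 0.018/0.317 = 0.05678.
Difference = -0.0102.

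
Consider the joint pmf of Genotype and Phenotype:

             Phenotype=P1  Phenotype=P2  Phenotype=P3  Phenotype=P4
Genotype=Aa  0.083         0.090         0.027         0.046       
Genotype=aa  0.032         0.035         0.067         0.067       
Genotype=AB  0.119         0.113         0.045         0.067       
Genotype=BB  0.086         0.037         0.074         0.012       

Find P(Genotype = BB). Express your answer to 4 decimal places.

0.2090

P(Genotype=BB) = 0.086 + 0.037 + 0.074 + 0.012 = 0.209.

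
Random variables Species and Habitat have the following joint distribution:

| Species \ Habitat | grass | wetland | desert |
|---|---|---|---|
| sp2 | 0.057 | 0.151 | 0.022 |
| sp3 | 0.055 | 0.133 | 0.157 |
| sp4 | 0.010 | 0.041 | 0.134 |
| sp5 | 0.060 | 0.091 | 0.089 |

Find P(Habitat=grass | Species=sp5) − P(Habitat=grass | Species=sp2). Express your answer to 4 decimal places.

0.0022

P(Species=sp5) = 0.060 + 0.091 + 0.089 = 0.240; P(Habitat=grass | Species=sp5) = 0.060/0.240 = 0.25000.
P(Species=sp2) = 0.057 + 0.151 + 0.022 = 0.230; P(Habitat=grass | Species=sp2) = 0.057/0.230 = 0.24783.
Difference = 0.0022.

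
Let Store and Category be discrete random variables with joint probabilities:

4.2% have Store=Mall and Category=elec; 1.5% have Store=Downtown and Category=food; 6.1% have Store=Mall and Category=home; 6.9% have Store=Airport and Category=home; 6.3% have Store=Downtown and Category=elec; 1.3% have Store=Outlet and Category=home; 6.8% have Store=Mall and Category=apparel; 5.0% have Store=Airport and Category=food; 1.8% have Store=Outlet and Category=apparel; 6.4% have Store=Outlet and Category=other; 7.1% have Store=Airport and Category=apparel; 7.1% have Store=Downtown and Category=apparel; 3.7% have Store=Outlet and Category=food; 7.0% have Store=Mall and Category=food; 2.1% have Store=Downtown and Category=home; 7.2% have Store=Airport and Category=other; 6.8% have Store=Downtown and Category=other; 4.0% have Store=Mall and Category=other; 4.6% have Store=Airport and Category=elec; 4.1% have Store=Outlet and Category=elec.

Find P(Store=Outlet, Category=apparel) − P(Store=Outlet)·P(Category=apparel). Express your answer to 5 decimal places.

P(Store=Outlet) = 0.037 + 0.018 + 0.041 + 0.013 + 0.064 = 0.173.
P(Category=apparel) = 0.071 + 0.068 + 0.071 + 0.018 = 0.228.
P(Store=Outlet, Category=apparel) − P(Store=Outlet)P(Category=apparel) = 0.018 − 0.173×0.228 = -0.02144.

-0.02144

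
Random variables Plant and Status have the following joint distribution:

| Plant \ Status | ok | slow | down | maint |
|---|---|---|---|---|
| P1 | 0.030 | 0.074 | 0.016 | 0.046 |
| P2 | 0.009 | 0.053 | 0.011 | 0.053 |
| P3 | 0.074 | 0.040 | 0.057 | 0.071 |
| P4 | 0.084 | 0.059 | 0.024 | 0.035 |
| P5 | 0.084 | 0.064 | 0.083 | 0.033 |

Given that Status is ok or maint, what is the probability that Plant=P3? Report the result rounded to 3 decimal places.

0.279

P(Status=ok) = 0.030 + 0.009 + 0.074 + 0.084 + 0.084 = 0.281.
P(Status=maint) = 0.046 + 0.053 + 0.071 + 0.035 + 0.033 = 0.238.
P(Status ∈ {ok, maint}) = 0.281 + 0.238 = 0.519; P(Plant=P3, Status ∈ {ok, maint}) = 0.074 + 0.071 = 0.145.
P(Plant=P3 | Status ∈ {ok, maint}) = 0.145/0.519 = 0.279.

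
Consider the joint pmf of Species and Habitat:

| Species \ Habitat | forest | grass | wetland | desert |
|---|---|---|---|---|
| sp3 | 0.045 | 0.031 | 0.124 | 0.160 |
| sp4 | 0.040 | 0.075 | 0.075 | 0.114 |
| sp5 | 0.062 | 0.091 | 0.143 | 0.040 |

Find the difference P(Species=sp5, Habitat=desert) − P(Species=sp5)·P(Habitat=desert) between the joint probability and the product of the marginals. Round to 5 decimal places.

P(Species=sp5) = 0.062 + 0.091 + 0.143 + 0.040 = 0.336.
P(Habitat=desert) = 0.160 + 0.114 + 0.040 = 0.314.
P(Species=sp5, Habitat=desert) − P(Species=sp5)P(Habitat=desert) = 0.040 − 0.336×0.314 = -0.06550.

-0.06550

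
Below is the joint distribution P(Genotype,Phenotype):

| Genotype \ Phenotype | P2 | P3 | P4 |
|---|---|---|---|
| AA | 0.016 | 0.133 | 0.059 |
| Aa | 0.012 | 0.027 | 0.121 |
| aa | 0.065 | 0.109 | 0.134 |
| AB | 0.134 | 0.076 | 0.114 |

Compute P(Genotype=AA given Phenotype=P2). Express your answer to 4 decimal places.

0.0705

P(Phenotype=P2) = 0.016 + 0.012 + 0.065 + 0.134 = 0.227.
P(Genotype=AA | Phenotype=P2) = 0.016/0.227 = 0.0705.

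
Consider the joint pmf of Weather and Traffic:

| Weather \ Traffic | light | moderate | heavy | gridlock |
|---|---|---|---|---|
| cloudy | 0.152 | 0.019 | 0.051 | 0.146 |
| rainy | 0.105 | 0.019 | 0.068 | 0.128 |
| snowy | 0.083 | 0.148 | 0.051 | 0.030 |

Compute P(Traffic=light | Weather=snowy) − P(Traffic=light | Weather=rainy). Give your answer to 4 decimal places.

P(Weather=snowy) = 0.083 + 0.148 + 0.051 + 0.030 = 0.312; P(Traffic=light | Weather=snowy) = 0.083/0.312 = 0.26603.
P(Weather=rainy) = 0.105 + 0.019 + 0.068 + 0.128 = 0.320; P(Traffic=light | Weather=rainy) = 0.105/0.320 = 0.32813.
Difference = -0.0621.

-0.0621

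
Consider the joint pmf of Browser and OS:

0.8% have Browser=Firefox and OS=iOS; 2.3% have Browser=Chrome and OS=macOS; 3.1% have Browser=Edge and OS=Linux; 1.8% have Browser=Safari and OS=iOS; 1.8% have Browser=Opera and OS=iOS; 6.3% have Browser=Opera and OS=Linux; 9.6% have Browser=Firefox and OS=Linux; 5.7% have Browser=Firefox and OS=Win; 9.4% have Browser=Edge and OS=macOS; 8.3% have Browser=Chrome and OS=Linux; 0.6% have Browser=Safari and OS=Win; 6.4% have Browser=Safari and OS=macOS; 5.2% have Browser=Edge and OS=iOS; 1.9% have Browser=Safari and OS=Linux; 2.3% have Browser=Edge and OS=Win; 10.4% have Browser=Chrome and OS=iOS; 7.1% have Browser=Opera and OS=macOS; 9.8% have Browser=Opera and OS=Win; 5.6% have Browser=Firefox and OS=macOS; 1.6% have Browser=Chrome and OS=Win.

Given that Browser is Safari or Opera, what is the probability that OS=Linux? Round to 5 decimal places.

P(Browser=Safari) = 0.006 + 0.064 + 0.019 + 0.018 = 0.107.
P(Browser=Opera) = 0.098 + 0.071 + 0.063 + 0.018 = 0.250.
P(Browser ∈ {Safari, Opera}) = 0.107 + 0.250 = 0.357; P(OS=Linux, Browser ∈ {Safari, Opera}) = 0.019 + 0.063 = 0.082.
P(OS=Linux | Browser ∈ {Safari, Opera}) = 0.082/0.357 = 0.22969.

0.22969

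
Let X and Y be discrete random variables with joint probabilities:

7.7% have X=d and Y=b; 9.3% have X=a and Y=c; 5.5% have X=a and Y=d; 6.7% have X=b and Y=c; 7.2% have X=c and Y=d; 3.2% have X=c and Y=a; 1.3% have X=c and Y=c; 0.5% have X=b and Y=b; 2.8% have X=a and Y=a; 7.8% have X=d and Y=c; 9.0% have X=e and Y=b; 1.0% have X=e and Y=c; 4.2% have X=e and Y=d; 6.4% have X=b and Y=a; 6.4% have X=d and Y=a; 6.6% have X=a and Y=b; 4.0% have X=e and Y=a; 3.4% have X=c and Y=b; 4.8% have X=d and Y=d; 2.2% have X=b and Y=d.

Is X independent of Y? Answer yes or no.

P(X=e) = 0.182 and P(Y=b) = 0.272, so their product is 0.04950, but P(X=e, Y=b) = 0.090. Since these differ, X and Y are not independent.

no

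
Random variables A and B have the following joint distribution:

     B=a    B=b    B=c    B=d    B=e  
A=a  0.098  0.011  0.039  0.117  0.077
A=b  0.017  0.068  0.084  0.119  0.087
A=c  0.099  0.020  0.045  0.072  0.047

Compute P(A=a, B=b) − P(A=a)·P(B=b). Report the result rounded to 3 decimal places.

-0.023

P(A=a) = 0.098 + 0.011 + 0.039 + 0.117 + 0.077 = 0.342.
P(B=b) = 0.011 + 0.068 + 0.020 = 0.099.
P(A=a, B=b) − P(A=a)P(B=b) = 0.011 − 0.342×0.099 = -0.023.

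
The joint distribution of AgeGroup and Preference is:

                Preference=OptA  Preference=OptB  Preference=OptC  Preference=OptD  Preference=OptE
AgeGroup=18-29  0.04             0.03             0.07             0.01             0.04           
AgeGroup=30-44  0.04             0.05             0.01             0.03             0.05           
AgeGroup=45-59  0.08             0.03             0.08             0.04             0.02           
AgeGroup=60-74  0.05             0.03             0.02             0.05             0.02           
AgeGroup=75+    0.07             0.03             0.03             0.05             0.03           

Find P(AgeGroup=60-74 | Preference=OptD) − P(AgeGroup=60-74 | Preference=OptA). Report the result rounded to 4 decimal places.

0.0992

P(Preference=OptD) = 0.01 + 0.03 + 0.04 + 0.05 + 0.05 = 0.18; P(AgeGroup=60-74 | Preference=OptD) = 0.05/0.18 = 0.27778.
P(Preference=OptA) = 0.04 + 0.04 + 0.08 + 0.05 + 0.07 = 0.28; P(AgeGroup=60-74 | Preference=OptA) = 0.05/0.28 = 0.17857.
Difference = 0.0992.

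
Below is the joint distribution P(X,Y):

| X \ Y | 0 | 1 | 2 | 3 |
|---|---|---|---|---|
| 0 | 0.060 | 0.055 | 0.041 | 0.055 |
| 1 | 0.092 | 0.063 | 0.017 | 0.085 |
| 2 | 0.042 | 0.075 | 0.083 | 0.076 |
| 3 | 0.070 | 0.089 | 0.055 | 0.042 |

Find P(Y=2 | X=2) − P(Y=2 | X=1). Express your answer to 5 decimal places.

0.23458

P(X=2) = 0.042 + 0.075 + 0.083 + 0.076 = 0.276; P(Y=2 | X=2) = 0.083/0.276 = 0.300725.
P(X=1) = 0.092 + 0.063 + 0.017 + 0.085 = 0.257; P(Y=2 | X=1) = 0.017/0.257 = 0.066148.
Difference = 0.23458.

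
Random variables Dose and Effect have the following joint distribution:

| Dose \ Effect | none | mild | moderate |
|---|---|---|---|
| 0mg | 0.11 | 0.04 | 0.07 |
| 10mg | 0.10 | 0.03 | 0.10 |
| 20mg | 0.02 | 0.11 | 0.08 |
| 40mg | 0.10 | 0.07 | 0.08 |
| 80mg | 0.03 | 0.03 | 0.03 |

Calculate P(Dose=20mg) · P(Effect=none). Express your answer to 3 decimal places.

0.076

P(Dose=20mg) = 0.02 + 0.11 + 0.08 = 0.21.
P(Effect=none) = 0.11 + 0.10 + 0.02 + 0.10 + 0.03 = 0.36.
Product: 0.21 × 0.36 = 0.076.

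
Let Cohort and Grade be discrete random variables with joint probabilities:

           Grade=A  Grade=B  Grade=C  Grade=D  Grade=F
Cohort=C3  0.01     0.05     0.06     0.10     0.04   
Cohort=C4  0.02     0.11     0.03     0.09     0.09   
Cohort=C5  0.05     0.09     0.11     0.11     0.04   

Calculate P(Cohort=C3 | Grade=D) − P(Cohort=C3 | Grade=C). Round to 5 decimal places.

0.03333

P(Grade=D) = 0.10 + 0.09 + 0.11 = 0.30; P(Cohort=C3 | Grade=D) = 0.10/0.30 = 0.333333.
P(Grade=C) = 0.06 + 0.03 + 0.11 = 0.20; P(Cohort=C3 | Grade=C) = 0.06/0.20 = 0.300000.
Difference = 0.03333.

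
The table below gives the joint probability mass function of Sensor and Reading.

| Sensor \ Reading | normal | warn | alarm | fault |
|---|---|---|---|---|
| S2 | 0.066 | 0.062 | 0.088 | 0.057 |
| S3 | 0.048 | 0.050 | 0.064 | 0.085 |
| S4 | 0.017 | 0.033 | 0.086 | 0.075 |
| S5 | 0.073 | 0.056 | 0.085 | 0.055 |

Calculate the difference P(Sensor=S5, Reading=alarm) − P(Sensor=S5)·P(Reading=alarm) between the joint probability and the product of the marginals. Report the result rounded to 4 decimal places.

P(Sensor=S5) = 0.073 + 0.056 + 0.085 + 0.055 = 0.269.
P(Reading=alarm) = 0.088 + 0.064 + 0.086 + 0.085 = 0.323.
P(Sensor=S5, Reading=alarm) − P(Sensor=S5)P(Reading=alarm) = 0.085 − 0.269×0.323 = -0.0019.

-0.0019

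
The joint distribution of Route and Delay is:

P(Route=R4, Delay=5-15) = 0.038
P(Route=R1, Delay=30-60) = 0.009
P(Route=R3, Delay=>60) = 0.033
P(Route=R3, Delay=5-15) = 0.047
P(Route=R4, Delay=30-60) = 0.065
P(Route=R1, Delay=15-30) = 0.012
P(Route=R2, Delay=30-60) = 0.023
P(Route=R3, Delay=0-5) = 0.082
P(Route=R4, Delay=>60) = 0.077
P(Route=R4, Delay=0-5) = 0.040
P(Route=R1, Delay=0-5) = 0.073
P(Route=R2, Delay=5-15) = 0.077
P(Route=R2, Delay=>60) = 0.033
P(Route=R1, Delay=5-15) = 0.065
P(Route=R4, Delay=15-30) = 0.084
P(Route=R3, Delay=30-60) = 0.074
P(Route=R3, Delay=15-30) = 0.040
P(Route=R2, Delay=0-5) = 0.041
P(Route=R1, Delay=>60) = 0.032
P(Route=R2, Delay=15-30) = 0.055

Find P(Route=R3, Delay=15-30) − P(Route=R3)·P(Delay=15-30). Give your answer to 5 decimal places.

P(Route=R3) = 0.082 + 0.047 + 0.040 + 0.074 + 0.033 = 0.276.
P(Delay=15-30) = 0.012 + 0.055 + 0.040 + 0.084 = 0.191.
P(Route=R3, Delay=15-30) − P(Route=R3)P(Delay=15-30) = 0.040 − 0.276×0.191 = -0.01272.

-0.01272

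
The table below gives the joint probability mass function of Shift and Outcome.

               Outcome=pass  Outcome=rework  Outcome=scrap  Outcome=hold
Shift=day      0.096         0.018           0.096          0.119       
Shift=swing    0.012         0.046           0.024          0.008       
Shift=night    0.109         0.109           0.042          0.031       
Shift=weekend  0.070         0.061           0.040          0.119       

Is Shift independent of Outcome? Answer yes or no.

no

P(Shift=day) = 0.329 and P(Outcome=rework) = 0.234, so their product is 0.07699, but P(Shift=day, Outcome=rework) = 0.018. Since these differ, Shift and Outcome are not independent.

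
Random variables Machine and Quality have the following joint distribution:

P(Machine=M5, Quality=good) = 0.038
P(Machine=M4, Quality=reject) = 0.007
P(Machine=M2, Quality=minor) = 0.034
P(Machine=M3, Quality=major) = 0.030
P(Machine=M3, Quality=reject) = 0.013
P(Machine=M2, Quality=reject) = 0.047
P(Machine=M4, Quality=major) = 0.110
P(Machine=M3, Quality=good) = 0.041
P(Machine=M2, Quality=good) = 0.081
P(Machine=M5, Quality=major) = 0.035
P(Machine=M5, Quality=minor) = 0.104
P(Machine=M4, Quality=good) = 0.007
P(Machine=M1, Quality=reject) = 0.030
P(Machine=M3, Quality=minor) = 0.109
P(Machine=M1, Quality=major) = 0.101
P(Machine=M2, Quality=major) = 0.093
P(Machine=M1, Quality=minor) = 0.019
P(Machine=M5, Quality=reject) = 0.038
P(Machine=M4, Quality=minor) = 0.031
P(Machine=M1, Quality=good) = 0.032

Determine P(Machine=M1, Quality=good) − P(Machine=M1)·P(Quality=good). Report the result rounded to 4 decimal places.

P(Machine=M1) = 0.032 + 0.019 + 0.101 + 0.030 = 0.182.
P(Quality=good) = 0.032 + 0.081 + 0.041 + 0.007 + 0.038 = 0.199.
P(Machine=M1, Quality=good) − P(Machine=M1)P(Quality=good) = 0.032 − 0.182×0.199 = -0.0042.

-0.0042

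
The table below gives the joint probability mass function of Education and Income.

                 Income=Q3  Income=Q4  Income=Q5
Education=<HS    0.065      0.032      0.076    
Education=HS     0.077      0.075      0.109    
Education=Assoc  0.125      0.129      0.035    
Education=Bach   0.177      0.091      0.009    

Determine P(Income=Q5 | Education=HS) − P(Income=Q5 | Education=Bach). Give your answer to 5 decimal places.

P(Education=HS) = 0.077 + 0.075 + 0.109 = 0.261; P(Income=Q5 | Education=HS) = 0.109/0.261 = 0.417625.
P(Education=Bach) = 0.177 + 0.091 + 0.009 = 0.277; P(Income=Q5 | Education=Bach) = 0.009/0.277 = 0.032491.
Difference = 0.38513.

0.38513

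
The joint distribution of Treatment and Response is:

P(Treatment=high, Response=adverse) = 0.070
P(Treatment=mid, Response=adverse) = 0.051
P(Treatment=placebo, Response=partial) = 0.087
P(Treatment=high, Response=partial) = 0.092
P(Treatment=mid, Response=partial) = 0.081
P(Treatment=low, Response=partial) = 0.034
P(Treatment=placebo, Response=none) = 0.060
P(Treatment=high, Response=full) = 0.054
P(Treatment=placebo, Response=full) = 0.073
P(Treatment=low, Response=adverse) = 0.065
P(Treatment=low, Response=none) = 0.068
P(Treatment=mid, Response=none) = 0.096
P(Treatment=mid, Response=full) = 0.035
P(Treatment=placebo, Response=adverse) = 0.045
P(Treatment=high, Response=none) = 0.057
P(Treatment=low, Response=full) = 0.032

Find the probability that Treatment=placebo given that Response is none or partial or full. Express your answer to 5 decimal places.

0.28609

P(Response=none) = 0.060 + 0.068 + 0.096 + 0.057 = 0.281.
P(Response=partial) = 0.087 + 0.034 + 0.081 + 0.092 = 0.294.
P(Response=full) = 0.073 + 0.032 + 0.035 + 0.054 = 0.194.
P(Response ∈ {none, partial, full}) = 0.281 + 0.294 + 0.194 = 0.769; P(Treatment=placebo, Response ∈ {none, partial, full}) = 0.060 + 0.087 + 0.073 = 0.220.
P(Treatment=placebo | Response ∈ {none, partial, full}) = 0.220/0.769 = 0.28609.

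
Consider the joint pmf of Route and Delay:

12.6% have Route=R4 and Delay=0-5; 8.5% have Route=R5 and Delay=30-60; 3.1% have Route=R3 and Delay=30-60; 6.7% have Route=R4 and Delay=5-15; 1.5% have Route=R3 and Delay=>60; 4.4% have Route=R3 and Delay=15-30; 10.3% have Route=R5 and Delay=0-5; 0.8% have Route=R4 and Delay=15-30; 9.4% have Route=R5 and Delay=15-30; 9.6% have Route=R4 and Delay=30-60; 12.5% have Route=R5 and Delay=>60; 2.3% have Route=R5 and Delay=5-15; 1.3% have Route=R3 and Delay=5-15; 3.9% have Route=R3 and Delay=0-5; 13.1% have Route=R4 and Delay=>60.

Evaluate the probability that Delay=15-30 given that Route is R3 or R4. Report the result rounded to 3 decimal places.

P(Route=R3) = 0.039 + 0.013 + 0.044 + 0.031 + 0.015 = 0.142.
P(Route=R4) = 0.126 + 0.067 + 0.008 + 0.096 + 0.131 = 0.428.
P(Route ∈ {R3, R4}) = 0.142 + 0.428 = 0.570; P(Delay=15-30, Route ∈ {R3, R4}) = 0.044 + 0.008 = 0.052.
P(Delay=15-30 | Route ∈ {R3, R4}) = 0.052/0.570 = 0.091.

0.091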